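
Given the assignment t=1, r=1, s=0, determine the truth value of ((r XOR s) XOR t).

Substituting: ((1 XOR 0) XOR 1)
= 0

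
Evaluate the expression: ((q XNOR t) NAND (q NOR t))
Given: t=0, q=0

Substituting: ((0 XNOR 0) NAND (0 NOR 0))
= 0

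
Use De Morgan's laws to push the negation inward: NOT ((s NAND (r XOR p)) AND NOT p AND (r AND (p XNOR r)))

NOT (s NAND (r XOR p)) OR p OR NOT (r AND (p XNOR r))
De Morgan's: NOT(AND of terms) = OR of negations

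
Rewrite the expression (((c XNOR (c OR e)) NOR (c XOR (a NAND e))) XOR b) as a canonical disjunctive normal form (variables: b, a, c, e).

(NOT b AND a AND NOT c AND e) OR (b AND NOT a AND NOT c AND NOT e) OR (b AND NOT a AND NOT c AND e) OR (b AND NOT a AND c AND NOT e) OR (b AND NOT a AND c AND e) OR (b AND a AND NOT c AND NOT e) OR (b AND a AND c AND NOT e) OR (b AND a AND c AND e)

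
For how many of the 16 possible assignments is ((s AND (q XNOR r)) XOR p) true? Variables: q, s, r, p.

Satisfying assignments: (0,0,0,1), (0,0,1,1), (0,1,0,0), (0,1,1,1), (1,0,0,1), (1,0,1,1), (1,1,0,1), (1,1,1,0)
Count: 8 out of 16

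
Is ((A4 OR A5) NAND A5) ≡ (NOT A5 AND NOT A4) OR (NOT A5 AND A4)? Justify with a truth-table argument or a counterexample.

Yes, they are equivalent — the two output columns agree on all 4 assignments:
A5 | A4 | Expression 1 | Expression 2
-------------------------------------
0 | 0 | 1 | 1
0 | 1 | 1 | 1
1 | 0 | 0 | 0
1 | 1 | 0 | 0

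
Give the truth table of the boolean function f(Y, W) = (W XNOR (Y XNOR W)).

Y | W | Output
--------------
0 | 0 | 0
0 | 1 | 0
1 | 0 | 1
1 | 1 | 1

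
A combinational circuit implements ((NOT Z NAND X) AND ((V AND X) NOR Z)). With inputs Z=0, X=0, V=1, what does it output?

Substituting: ((NOT 0 NAND 0) AND ((1 AND 0) NOR 0))
= 1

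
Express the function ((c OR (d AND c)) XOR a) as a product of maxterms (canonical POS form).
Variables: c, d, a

ΠM(0, 2, 5, 7) = (c OR d OR a) AND (c OR NOT d OR a) AND (NOT c OR d OR NOT a) AND (NOT c OR NOT d OR NOT a)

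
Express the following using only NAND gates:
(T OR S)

((T NAND T) NAND (S NAND S))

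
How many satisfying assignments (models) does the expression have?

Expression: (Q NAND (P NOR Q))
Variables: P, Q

Satisfying assignments: (0,0), (0,1), (1,0), (1,1)
Count: 4 out of 4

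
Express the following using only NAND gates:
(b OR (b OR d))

((b NAND b) NAND (((b NAND b) NAND (d NAND d)) NAND ((b NAND b) NAND (d NAND d))))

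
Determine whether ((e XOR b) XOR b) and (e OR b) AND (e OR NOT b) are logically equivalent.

Yes, they are equivalent — the two output columns agree on all 4 assignments:
e | b | Expression 1 | Expression 2
-----------------------------------
0 | 0 | 0 | 0
0 | 1 | 0 | 0
1 | 0 | 1 | 1
1 | 1 | 1 | 1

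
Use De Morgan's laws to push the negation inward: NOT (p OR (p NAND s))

NOT p AND NOT (p NAND s)
De Morgan's: NOT(OR of terms) = AND of negations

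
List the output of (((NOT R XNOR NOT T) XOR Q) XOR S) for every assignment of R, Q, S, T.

R | Q | S | T | Output
----------------------
0 | 0 | 0 | 0 | 1
0 | 0 | 0 | 1 | 0
0 | 0 | 1 | 0 | 0
0 | 0 | 1 | 1 | 1
0 | 1 | 0 | 0 | 0
0 | 1 | 0 | 1 | 1
0 | 1 | 1 | 0 | 1
0 | 1 | 1 | 1 | 0
1 | 0 | 0 | 0 | 0
1 | 0 | 0 | 1 | 1
1 | 0 | 1 | 0 | 1
1 | 0 | 1 | 1 | 0
1 | 1 | 0 | 0 | 1
1 | 1 | 0 | 1 | 0
1 | 1 | 1 | 0 | 0
1 | 1 | 1 | 1 | 1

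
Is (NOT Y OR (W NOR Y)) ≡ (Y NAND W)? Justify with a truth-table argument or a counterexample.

No. Counterexample: with W=0, Y=1, Expression 1 = 0 but Expression 2 = 1.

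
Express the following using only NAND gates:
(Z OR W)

((Z NAND Z) NAND (W NAND W))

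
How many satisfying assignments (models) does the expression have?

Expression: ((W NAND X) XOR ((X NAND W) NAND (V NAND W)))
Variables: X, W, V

Satisfying assignments: (0,0,0), (0,0,1), (0,1,0), (1,0,0), (1,0,1), (1,1,0), (1,1,1)
Count: 7 out of 8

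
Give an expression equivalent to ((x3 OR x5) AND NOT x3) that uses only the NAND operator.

((((x3 NAND x3) NAND (x5 NAND x5)) NAND (x3 NAND x3)) NAND (((x3 NAND x3) NAND (x5 NAND x5)) NAND (x3 NAND x3)))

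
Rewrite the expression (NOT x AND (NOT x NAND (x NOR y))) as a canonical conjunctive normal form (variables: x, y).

(x OR y) AND (NOT x OR y) AND (NOT x OR NOT y)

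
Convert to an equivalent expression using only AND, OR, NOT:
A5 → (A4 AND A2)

NOT A5 OR (A4 AND A2)
(Implication elimination: A → B = NOT A OR B)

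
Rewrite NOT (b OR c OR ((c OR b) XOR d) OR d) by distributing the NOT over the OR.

NOT b AND NOT c AND NOT ((c OR b) XOR d) AND NOT d
De Morgan's: NOT(OR of terms) = AND of negations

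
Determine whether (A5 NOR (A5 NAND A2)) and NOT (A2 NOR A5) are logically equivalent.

No. Counterexample: with A5=0, A2=1, Expression 1 = 0 but Expression 2 = 1.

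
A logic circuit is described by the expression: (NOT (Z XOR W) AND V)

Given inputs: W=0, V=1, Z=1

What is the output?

Substituting: (NOT (1 XOR 0) AND 1)
= 0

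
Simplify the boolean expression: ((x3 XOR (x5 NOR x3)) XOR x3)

By XOR self-cancellation ((E XOR v) XOR v = E):
= (x5 NOR x3)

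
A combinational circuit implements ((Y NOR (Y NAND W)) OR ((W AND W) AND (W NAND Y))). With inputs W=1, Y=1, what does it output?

Substituting: ((1 NOR (1 NAND 1)) OR ((1 AND 1) AND (1 NAND 1)))
= 0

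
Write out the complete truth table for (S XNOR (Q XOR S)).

Q | S | Output
--------------
0 | 0 | 1
0 | 1 | 1
1 | 0 | 0
1 | 1 | 0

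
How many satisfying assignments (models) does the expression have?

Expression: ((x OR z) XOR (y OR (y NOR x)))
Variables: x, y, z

Satisfying assignments: (0,0,0), (0,1,0), (1,0,0), (1,0,1)
Count: 4 out of 8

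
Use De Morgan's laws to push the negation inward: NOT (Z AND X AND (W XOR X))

NOT Z OR NOT X OR NOT (W XOR X)
De Morgan's: NOT(AND of terms) = OR of negations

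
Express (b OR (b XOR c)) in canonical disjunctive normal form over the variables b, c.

(NOT b AND c) OR (b AND NOT c) OR (b AND c)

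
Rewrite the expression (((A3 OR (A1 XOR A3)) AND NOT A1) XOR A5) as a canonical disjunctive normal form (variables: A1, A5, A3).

(NOT A1 AND NOT A5 AND A3) OR (NOT A1 AND A5 AND NOT A3) OR (A1 AND A5 AND NOT A3) OR (A1 AND A5 AND A3)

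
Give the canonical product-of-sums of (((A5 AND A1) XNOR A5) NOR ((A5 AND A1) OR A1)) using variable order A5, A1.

ΠM(0, 1, 3) = (A5 OR A1) AND (A5 OR NOT A1) AND (NOT A5 OR NOT A1)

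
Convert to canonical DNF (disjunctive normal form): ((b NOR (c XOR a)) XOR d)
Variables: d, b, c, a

(NOT d AND NOT b AND NOT c AND NOT a) OR (NOT d AND NOT b AND c AND a) OR (d AND NOT b AND NOT c AND a) OR (d AND NOT b AND c AND NOT a) OR (d AND b AND NOT c AND NOT a) OR (d AND b AND NOT c AND a) OR (d AND b AND c AND NOT a) OR (d AND b AND c AND a)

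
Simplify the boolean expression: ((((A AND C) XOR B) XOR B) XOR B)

By XOR self-cancellation ((E XOR v) XOR v = E):
= ((A AND C) XOR B)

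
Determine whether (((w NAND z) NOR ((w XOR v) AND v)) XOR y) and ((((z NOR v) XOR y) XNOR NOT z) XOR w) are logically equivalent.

No. Counterexample: with y=0, z=0, v=0, w=0, Expression 1 = 0 but Expression 2 = 1.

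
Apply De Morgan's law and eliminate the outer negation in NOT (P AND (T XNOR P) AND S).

NOT P OR NOT (T XNOR P) OR NOT S
De Morgan's: NOT(AND of terms) = OR of negations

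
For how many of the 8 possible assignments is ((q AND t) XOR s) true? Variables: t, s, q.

Satisfying assignments: (0,1,0), (0,1,1), (1,0,1), (1,1,0)
Count: 4 out of 8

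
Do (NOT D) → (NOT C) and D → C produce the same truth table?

No, Inverse is not equivalent to original (counterexample: D=0, C=1)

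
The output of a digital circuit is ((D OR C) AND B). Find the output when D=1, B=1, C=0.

Substituting: ((1 OR 0) AND 1)
= 1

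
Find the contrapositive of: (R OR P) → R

Contrapositive: NOT R → NOT (R OR P)
Note: A statement and its contrapositive are logically equivalent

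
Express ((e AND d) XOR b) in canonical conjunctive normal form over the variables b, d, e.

(b OR d OR e) AND (b OR d OR NOT e) AND (b OR NOT d OR e) AND (NOT b OR NOT d OR NOT e)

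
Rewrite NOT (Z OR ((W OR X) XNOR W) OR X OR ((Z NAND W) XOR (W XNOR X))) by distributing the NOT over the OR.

NOT Z AND NOT ((W OR X) XNOR W) AND NOT X AND NOT ((Z NAND W) XOR (W XNOR X))
De Morgan's: NOT(OR of terms) = AND of negations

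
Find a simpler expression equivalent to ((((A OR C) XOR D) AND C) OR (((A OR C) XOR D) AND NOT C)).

By distribution ((E AND v) OR (E AND NOT v) = E):
= ((A OR C) XOR D)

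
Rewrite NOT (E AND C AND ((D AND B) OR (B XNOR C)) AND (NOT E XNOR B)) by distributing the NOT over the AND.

NOT E OR NOT C OR NOT ((D AND B) OR (B XNOR C)) OR NOT (NOT E XNOR B)
De Morgan's: NOT(AND of terms) = OR of negations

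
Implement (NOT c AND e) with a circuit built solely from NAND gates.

(((c NAND c) NAND e) NAND ((c NAND c) NAND e))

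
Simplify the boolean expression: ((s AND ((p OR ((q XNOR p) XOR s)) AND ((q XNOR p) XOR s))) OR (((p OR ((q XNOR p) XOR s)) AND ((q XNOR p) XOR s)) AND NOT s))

By distribution ((E AND v) OR (E AND NOT v) = E) then absorption (E AND (E OR v) = E):
= ((q XNOR p) XOR s)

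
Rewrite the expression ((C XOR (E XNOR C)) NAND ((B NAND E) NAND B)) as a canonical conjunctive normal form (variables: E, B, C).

(E OR B OR C) AND (E OR B OR NOT C)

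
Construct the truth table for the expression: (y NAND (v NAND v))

y | v | Output
--------------
0 | 0 | 1
0 | 1 | 1
1 | 0 | 0
1 | 1 | 1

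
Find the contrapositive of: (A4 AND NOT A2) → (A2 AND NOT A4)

Contrapositive: NOT (A2 AND NOT A4) → NOT (A4 AND NOT A2)
Note: A statement and its contrapositive are logically equivalent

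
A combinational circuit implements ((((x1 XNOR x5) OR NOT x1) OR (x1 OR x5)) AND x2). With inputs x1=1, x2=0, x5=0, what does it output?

Substituting: ((((1 XNOR 0) OR NOT 1) OR (1 OR 0)) AND 0)
= 0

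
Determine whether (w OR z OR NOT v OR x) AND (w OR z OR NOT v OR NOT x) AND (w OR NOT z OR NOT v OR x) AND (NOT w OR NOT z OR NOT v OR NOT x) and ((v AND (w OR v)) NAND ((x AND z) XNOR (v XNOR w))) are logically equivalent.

Yes, they are equivalent — the two output columns agree on all 16 assignments:
w | z | v | x | Expression 1 | Expression 2
-------------------------------------------
0 | 0 | 0 | 0 | 1 | 1
0 | 0 | 0 | 1 | 1 | 1
0 | 0 | 1 | 0 | 0 | 0
0 | 0 | 1 | 1 | 0 | 0
0 | 1 | 0 | 0 | 1 | 1
0 | 1 | 0 | 1 | 1 | 1
0 | 1 | 1 | 0 | 0 | 0
0 | 1 | 1 | 1 | 1 | 1
1 | 0 | 0 | 0 | 1 | 1
1 | 0 | 0 | 1 | 1 | 1
1 | 0 | 1 | 0 | 1 | 1
1 | 0 | 1 | 1 | 1 | 1
1 | 1 | 0 | 0 | 1 | 1
1 | 1 | 0 | 1 | 1 | 1
1 | 1 | 1 | 0 | 1 | 1
1 | 1 | 1 | 1 | 0 | 0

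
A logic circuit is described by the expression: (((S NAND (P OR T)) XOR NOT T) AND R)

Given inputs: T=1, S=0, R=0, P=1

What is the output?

Substituting: (((0 NAND (1 OR 1)) XOR NOT 1) AND 0)
= 0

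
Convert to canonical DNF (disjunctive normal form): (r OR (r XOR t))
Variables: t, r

(NOT t AND r) OR (t AND NOT r) OR (t AND r)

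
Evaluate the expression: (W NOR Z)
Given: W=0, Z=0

Substituting: (0 NOR 0)
= 1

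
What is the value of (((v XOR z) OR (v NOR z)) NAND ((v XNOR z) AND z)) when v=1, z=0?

Substituting: (((1 XOR 0) OR (1 NOR 0)) NAND ((1 XNOR 0) AND 0))
= 1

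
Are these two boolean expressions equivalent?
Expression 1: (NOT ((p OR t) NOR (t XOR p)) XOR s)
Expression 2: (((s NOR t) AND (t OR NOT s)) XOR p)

No. Counterexample: with p=0, t=0, s=0, Expression 1 = 0 but Expression 2 = 1.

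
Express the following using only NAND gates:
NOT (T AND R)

(((T NAND R) NAND (T NAND R)) NAND ((T NAND R) NAND (T NAND R)))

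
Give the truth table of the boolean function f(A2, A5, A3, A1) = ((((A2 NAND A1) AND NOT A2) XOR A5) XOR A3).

A2 | A5 | A3 | A1 | Output
--------------------------
0 | 0 | 0 | 0 | 1
0 | 0 | 0 | 1 | 1
0 | 0 | 1 | 0 | 0
0 | 0 | 1 | 1 | 0
0 | 1 | 0 | 0 | 0
0 | 1 | 0 | 1 | 0
0 | 1 | 1 | 0 | 1
0 | 1 | 1 | 1 | 1
1 | 0 | 0 | 0 | 0
1 | 0 | 0 | 1 | 0
1 | 0 | 1 | 0 | 1
1 | 0 | 1 | 1 | 1
1 | 1 | 0 | 0 | 1
1 | 1 | 0 | 1 | 1
1 | 1 | 1 | 0 | 0
1 | 1 | 1 | 1 | 0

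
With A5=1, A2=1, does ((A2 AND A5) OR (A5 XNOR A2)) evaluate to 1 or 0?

Substituting: ((1 AND 1) OR (1 XNOR 1))
= 1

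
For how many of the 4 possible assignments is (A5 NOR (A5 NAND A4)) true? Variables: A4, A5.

No assignment satisfies the expression.
Count: 0 out of 4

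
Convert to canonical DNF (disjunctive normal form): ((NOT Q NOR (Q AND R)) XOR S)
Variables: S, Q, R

(NOT S AND Q AND NOT R) OR (S AND NOT Q AND NOT R) OR (S AND NOT Q AND R) OR (S AND Q AND R)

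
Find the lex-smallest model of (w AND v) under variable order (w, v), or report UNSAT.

w=1, v=1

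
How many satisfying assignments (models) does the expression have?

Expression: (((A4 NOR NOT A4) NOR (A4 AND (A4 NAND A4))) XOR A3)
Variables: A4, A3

Satisfying assignments: (0,0), (1,0)
Count: 2 out of 4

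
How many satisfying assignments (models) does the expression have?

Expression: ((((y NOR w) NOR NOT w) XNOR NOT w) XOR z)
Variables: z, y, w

Satisfying assignments: (1,0,0), (1,0,1), (1,1,0), (1,1,1)
Count: 4 out of 8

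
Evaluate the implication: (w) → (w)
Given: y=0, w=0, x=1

Antecedent (w) = 0; consequent (w) = 0.
0 → 0 = 1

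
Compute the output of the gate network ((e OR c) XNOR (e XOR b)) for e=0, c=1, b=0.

Substituting: ((0 OR 1) XNOR (0 XOR 0))
= 0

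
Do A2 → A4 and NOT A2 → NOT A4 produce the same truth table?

No, Inverse is not equivalent to original (counterexample: A2=0, A4=1)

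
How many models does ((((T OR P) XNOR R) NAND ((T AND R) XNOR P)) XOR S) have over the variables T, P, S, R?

Satisfying assignments: (0,0,0,1), (0,0,1,0), (0,1,0,0), (0,1,0,1), (1,0,0,0), (1,0,0,1), (1,1,0,0), (1,1,1,1)
Count: 8 out of 16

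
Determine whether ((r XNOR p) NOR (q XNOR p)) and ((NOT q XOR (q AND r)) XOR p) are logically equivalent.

No. Counterexample: with p=0, r=0, q=0, Expression 1 = 0 but Expression 2 = 1.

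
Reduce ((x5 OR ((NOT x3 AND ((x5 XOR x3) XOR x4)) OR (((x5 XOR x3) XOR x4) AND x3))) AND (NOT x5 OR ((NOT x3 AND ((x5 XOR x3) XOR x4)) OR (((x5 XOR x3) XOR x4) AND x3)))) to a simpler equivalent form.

By distribution ((E OR v) AND (E OR NOT v) = E) then distribution ((E AND v) OR (E AND NOT v) = E):
= ((x5 XOR x3) XOR x4)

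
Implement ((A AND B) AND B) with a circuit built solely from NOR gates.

((((A NOR A) NOR (B NOR B)) NOR ((A NOR A) NOR (B NOR B))) NOR (B NOR B))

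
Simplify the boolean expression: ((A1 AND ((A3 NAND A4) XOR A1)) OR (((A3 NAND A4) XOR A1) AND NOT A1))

By distribution ((E AND v) OR (E AND NOT v) = E):
= ((A3 NAND A4) XOR A1)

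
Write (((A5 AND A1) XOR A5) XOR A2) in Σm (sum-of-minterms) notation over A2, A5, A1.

Σm(2, 4, 5, 7) = (NOT A2 AND A5 AND NOT A1) OR (A2 AND NOT A5 AND NOT A1) OR (A2 AND NOT A5 AND A1) OR (A2 AND A5 AND A1)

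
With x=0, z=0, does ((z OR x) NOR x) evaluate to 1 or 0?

Substituting: ((0 OR 0) NOR 0)
= 1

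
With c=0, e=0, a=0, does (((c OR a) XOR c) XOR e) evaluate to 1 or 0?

Substituting: (((0 OR 0) XOR 0) XOR 0)
= 0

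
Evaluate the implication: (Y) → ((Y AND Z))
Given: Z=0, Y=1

Antecedent (Y) = 1; consequent ((Y AND Z)) = 0.
1 → 0 = 0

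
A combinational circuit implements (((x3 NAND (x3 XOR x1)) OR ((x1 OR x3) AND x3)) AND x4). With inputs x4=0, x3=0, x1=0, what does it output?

Substituting: (((0 NAND (0 XOR 0)) OR ((0 OR 0) AND 0)) AND 0)
= 0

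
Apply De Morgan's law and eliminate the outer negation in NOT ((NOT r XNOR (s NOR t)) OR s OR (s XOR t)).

NOT (NOT r XNOR (s NOR t)) AND NOT s AND NOT (s XOR t)
De Morgan's: NOT(OR of terms) = AND of negations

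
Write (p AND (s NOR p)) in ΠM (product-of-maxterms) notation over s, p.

ΠM(0, 1, 2, 3) = (s OR p) AND (s OR NOT p) AND (NOT s OR p) AND (NOT s OR NOT p)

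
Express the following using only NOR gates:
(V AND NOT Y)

((V NOR V) NOR ((Y NOR Y) NOR (Y NOR Y)))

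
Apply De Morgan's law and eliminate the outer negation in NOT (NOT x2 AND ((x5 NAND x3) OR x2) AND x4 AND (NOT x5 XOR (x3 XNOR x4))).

x2 OR NOT ((x5 NAND x3) OR x2) OR NOT x4 OR NOT (NOT x5 XOR (x3 XNOR x4))
De Morgan's: NOT(AND of terms) = OR of negations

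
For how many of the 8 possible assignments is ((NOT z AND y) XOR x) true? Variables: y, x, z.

Satisfying assignments: (0,1,0), (0,1,1), (1,0,0), (1,1,1)
Count: 4 out of 8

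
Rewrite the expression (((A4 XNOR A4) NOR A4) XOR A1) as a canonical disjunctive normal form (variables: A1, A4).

(A1 AND NOT A4) OR (A1 AND A4)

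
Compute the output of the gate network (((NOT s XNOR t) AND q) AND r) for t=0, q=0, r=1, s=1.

Substituting: (((NOT 1 XNOR 0) AND 0) AND 1)
= 0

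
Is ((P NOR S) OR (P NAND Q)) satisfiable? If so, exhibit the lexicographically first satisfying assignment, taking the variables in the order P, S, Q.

P=0, S=0, Q=0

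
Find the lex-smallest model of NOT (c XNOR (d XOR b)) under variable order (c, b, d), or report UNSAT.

c=0, b=0, d=1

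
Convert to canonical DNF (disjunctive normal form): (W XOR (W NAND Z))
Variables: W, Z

(NOT W AND NOT Z) OR (NOT W AND Z) OR (W AND Z)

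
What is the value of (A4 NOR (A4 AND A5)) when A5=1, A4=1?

Substituting: (1 NOR (1 AND 1))
= 0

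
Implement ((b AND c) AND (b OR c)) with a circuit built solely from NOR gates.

((((b NOR b) NOR (c NOR c)) NOR ((b NOR b) NOR (c NOR c))) NOR (((b NOR c) NOR (b NOR c)) NOR ((b NOR c) NOR (b NOR c))))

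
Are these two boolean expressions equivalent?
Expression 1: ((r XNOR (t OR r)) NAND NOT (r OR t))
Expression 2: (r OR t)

Yes, they are equivalent — the two output columns agree on all 4 assignments:
r | t | Expression 1 | Expression 2
-----------------------------------
0 | 0 | 0 | 0
0 | 1 | 1 | 1
1 | 0 | 1 | 1
1 | 1 | 1 | 1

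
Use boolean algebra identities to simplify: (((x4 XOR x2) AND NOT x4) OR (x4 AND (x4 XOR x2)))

By distribution ((E AND v) OR (E AND NOT v) = E):
= (x4 XOR x2)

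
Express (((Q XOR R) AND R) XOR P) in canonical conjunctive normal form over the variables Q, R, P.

(Q OR R OR P) AND (Q OR NOT R OR NOT P) AND (NOT Q OR R OR P) AND (NOT Q OR NOT R OR P)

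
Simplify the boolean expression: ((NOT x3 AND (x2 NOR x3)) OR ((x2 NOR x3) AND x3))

By distribution ((E AND v) OR (E AND NOT v) = E):
= (x2 NOR x3)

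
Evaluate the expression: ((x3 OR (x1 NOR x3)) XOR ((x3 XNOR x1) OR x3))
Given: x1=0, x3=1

Substituting: ((1 OR (0 NOR 1)) XOR ((1 XNOR 0) OR 1))
= 0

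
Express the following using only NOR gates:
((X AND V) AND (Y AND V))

((((X NOR X) NOR (V NOR V)) NOR ((X NOR X) NOR (V NOR V))) NOR (((Y NOR Y) NOR (V NOR V)) NOR ((Y NOR Y) NOR (V NOR V))))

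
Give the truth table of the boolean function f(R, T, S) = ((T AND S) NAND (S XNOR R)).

R | T | S | Output
------------------
0 | 0 | 0 | 1
0 | 0 | 1 | 1
0 | 1 | 0 | 1
0 | 1 | 1 | 1
1 | 0 | 0 | 1
1 | 0 | 1 | 1
1 | 1 | 0 | 1
1 | 1 | 1 | 0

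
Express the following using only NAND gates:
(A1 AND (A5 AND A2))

((A1 NAND ((A5 NAND A2) NAND (A5 NAND A2))) NAND (A1 NAND ((A5 NAND A2) NAND (A5 NAND A2))))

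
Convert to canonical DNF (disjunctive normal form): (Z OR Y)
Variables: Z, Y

(NOT Z AND Y) OR (Z AND NOT Y) OR (Z AND Y)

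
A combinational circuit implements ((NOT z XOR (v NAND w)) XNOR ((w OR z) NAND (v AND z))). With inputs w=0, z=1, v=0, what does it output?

Substituting: ((NOT 1 XOR (0 NAND 0)) XNOR ((0 OR 1) NAND (0 AND 1)))
= 1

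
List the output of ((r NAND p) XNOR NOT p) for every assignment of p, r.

p | r | Output
--------------
0 | 0 | 1
0 | 1 | 1
1 | 0 | 0
1 | 1 | 1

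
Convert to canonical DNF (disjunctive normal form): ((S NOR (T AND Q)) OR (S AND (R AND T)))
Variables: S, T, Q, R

(NOT S AND NOT T AND NOT Q AND NOT R) OR (NOT S AND NOT T AND NOT Q AND R) OR (NOT S AND NOT T AND Q AND NOT R) OR (NOT S AND NOT T AND Q AND R) OR (NOT S AND T AND NOT Q AND NOT R) OR (NOT S AND T AND NOT Q AND R) OR (S AND T AND NOT Q AND R) OR (S AND T AND Q AND R)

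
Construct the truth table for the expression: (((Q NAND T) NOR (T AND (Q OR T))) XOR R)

R | Q | T | Output
------------------
0 | 0 | 0 | 0
0 | 0 | 1 | 0
0 | 1 | 0 | 0
0 | 1 | 1 | 0
1 | 0 | 0 | 1
1 | 0 | 1 | 1
1 | 1 | 0 | 1
1 | 1 | 1 | 1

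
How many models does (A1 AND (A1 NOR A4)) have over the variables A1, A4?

No assignment satisfies the expression.
Count: 0 out of 4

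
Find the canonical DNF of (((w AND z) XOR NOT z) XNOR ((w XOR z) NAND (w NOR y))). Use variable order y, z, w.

(NOT y AND NOT z AND NOT w) OR (NOT y AND NOT z AND w) OR (NOT y AND z AND NOT w) OR (NOT y AND z AND w) OR (y AND NOT z AND NOT w) OR (y AND NOT z AND w) OR (y AND z AND w)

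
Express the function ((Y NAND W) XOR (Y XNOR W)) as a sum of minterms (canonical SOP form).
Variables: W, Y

Σm(1, 2, 3) = (NOT W AND Y) OR (W AND NOT Y) OR (W AND Y)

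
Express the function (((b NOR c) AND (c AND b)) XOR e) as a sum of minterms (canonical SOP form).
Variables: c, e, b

Σm(2, 3, 6, 7) = (NOT c AND e AND NOT b) OR (NOT c AND e AND b) OR (c AND e AND NOT b) OR (c AND e AND b)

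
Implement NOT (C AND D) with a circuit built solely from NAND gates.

(((C NAND D) NAND (C NAND D)) NAND ((C NAND D) NAND (C NAND D)))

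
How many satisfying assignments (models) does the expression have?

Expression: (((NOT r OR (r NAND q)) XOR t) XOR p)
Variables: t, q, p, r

Satisfying assignments: (0,0,0,0), (0,0,0,1), (0,1,0,0), (0,1,1,1), (1,0,1,0), (1,0,1,1), (1,1,0,1), (1,1,1,0)
Count: 8 out of 16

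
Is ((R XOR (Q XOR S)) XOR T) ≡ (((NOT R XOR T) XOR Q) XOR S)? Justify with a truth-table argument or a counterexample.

No. Counterexample: with T=0, R=0, Q=0, S=0, Expression 1 = 0 but Expression 2 = 1.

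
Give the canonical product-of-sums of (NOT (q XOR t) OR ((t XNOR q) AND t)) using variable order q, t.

ΠM(1, 2) = (q OR NOT t) AND (NOT q OR t)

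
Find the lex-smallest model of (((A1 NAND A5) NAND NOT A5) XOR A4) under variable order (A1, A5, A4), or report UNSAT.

A1=0, A5=0, A4=1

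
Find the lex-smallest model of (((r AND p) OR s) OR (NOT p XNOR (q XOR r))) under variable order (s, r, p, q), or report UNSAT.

s=0, r=0, p=0, q=1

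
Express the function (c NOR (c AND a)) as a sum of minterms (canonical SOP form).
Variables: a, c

Σm(0, 2) = (NOT a AND NOT c) OR (a AND NOT c)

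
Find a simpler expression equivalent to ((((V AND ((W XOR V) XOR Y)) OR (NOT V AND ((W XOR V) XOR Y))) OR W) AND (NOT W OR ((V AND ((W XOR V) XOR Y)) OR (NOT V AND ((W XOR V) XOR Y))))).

By distribution ((E OR v) AND (E OR NOT v) = E) then distribution ((E AND v) OR (E AND NOT v) = E):
= ((W XOR V) XOR Y)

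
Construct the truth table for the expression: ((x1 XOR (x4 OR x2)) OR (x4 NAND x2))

x4 | x2 | x1 | Output
---------------------
0 | 0 | 0 | 1
0 | 0 | 1 | 1
0 | 1 | 0 | 1
0 | 1 | 1 | 1
1 | 0 | 0 | 1
1 | 0 | 1 | 1
1 | 1 | 0 | 1
1 | 1 | 1 | 0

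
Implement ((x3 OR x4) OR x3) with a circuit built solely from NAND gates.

((((x3 NAND x3) NAND (x4 NAND x4)) NAND ((x3 NAND x3) NAND (x4 NAND x4))) NAND (x3 NAND x3))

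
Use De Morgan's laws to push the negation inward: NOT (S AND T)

NOT S OR NOT T
De Morgan's: NOT(AND of terms) = OR of negations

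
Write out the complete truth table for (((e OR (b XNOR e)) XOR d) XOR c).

b | d | e | c | Output
----------------------
0 | 0 | 0 | 0 | 1
0 | 0 | 0 | 1 | 0
0 | 0 | 1 | 0 | 1
0 | 0 | 1 | 1 | 0
0 | 1 | 0 | 0 | 0
0 | 1 | 0 | 1 | 1
0 | 1 | 1 | 0 | 0
0 | 1 | 1 | 1 | 1
1 | 0 | 0 | 0 | 0
1 | 0 | 0 | 1 | 1
1 | 0 | 1 | 0 | 1
1 | 0 | 1 | 1 | 0
1 | 1 | 0 | 0 | 1
1 | 1 | 0 | 1 | 0
1 | 1 | 1 | 0 | 0
1 | 1 | 1 | 1 | 1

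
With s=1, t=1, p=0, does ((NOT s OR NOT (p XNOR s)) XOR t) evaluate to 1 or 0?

Substituting: ((NOT 1 OR NOT (0 XNOR 1)) XOR 1)
= 0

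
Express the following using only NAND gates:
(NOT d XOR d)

(((d NAND d) NAND ((d NAND d) NAND d)) NAND (d NAND ((d NAND d) NAND d)))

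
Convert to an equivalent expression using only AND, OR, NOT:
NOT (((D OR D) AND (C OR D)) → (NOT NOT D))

((D OR D) AND (C OR D)) AND NOT D
(Negated implication: NOT(A → B) = A AND NOT B)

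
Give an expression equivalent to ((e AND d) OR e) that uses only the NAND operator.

((((e NAND d) NAND (e NAND d)) NAND ((e NAND d) NAND (e NAND d))) NAND (e NAND e))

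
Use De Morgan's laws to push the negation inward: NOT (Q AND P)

NOT Q OR NOT P
De Morgan's: NOT(AND of terms) = OR of negations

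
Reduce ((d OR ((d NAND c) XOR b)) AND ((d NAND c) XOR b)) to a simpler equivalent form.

By absorption (E AND (E OR v) = E):
= ((d NAND c) XOR b)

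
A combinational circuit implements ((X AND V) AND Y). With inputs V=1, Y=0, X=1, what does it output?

Substituting: ((1 AND 1) AND 0)
= 0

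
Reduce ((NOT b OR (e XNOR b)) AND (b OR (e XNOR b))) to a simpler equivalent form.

By distribution ((E OR v) AND (E OR NOT v) = E):
= (e XNOR b)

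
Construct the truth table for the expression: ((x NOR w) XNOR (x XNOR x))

x | w | Output
--------------
0 | 0 | 1
0 | 1 | 0
1 | 0 | 0
1 | 1 | 0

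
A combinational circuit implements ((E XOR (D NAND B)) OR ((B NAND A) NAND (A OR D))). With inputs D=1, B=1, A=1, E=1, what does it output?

Substituting: ((1 XOR (1 NAND 1)) OR ((1 NAND 1) NAND (1 OR 1)))
= 1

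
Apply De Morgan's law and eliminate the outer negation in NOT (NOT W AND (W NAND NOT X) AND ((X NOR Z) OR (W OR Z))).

W OR NOT (W NAND NOT X) OR NOT ((X NOR Z) OR (W OR Z))
De Morgan's: NOT(AND of terms) = OR of negations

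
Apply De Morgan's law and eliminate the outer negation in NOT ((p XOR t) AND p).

NOT (p XOR t) OR NOT p
De Morgan's: NOT(AND of terms) = OR of negations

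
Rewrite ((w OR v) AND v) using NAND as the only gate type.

((((w NAND w) NAND (v NAND v)) NAND v) NAND (((w NAND w) NAND (v NAND v)) NAND v))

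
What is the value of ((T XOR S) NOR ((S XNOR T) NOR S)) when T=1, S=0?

Substituting: ((1 XOR 0) NOR ((0 XNOR 1) NOR 0))
= 0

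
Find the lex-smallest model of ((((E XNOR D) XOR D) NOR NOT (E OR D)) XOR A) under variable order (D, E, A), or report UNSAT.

D=0, E=0, A=1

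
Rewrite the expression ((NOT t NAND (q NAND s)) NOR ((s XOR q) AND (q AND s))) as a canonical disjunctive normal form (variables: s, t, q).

(NOT s AND NOT t AND NOT q) OR (NOT s AND NOT t AND q) OR (s AND NOT t AND NOT q)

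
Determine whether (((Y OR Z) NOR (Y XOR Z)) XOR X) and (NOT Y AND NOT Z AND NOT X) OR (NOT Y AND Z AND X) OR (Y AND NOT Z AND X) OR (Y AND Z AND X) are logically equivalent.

Yes, they are equivalent — the two output columns agree on all 8 assignments:
Y | Z | X | Expression 1 | Expression 2
---------------------------------------
0 | 0 | 0 | 1 | 1
0 | 0 | 1 | 0 | 0
0 | 1 | 0 | 0 | 0
0 | 1 | 1 | 1 | 1
1 | 0 | 0 | 0 | 0
1 | 0 | 1 | 1 | 1
1 | 1 | 0 | 0 | 0
1 | 1 | 1 | 1 | 1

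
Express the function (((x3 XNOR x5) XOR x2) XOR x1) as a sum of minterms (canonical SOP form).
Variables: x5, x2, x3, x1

Σm(0, 3, 5, 6, 9, 10, 12, 15) = (NOT x5 AND NOT x2 AND NOT x3 AND NOT x1) OR (NOT x5 AND NOT x2 AND x3 AND x1) OR (NOT x5 AND x2 AND NOT x3 AND x1) OR (NOT x5 AND x2 AND x3 AND NOT x1) OR (x5 AND NOT x2 AND NOT x3 AND x1) OR (x5 AND NOT x2 AND x3 AND NOT x1) OR (x5 AND x2 AND NOT x3 AND NOT x1) OR (x5 AND x2 AND x3 AND x1)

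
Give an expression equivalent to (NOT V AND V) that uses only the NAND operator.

(((V NAND V) NAND V) NAND ((V NAND V) NAND V))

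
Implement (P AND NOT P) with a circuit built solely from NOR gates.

((P NOR P) NOR ((P NOR P) NOR (P NOR P)))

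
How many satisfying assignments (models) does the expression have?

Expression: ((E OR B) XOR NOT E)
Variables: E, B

Satisfying assignments: (0,0), (1,0), (1,1)
Count: 3 out of 4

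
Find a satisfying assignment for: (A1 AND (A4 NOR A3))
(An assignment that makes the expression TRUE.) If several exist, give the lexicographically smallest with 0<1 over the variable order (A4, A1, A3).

A4=0, A1=1, A3=0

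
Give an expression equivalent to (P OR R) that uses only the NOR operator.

((P NOR R) NOR (P NOR R))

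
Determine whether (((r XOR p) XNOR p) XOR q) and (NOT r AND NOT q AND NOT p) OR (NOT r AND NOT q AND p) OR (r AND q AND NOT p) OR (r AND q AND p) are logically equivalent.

Yes, they are equivalent — the two output columns agree on all 8 assignments:
r | q | p | Expression 1 | Expression 2
---------------------------------------
0 | 0 | 0 | 1 | 1
0 | 0 | 1 | 1 | 1
0 | 1 | 0 | 0 | 0
0 | 1 | 1 | 0 | 0
1 | 0 | 0 | 0 | 0
1 | 0 | 1 | 0 | 0
1 | 1 | 0 | 1 | 1
1 | 1 | 1 | 1 | 1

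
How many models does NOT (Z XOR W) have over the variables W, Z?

Satisfying assignments: (0,0), (1,1)
Count: 2 out of 4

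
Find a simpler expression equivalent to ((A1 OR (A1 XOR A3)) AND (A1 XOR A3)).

By absorption (E AND (E OR v) = E):
= (A1 XOR A3)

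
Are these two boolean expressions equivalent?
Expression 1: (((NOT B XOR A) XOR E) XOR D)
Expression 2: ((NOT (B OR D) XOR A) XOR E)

No. Counterexample: with A=0, E=0, B=1, D=1, Expression 1 = 1 but Expression 2 = 0.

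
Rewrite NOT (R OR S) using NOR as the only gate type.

(((R NOR S) NOR (R NOR S)) NOR ((R NOR S) NOR (R NOR S)))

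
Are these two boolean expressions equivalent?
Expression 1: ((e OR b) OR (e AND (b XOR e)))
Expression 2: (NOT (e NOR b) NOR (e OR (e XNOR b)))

No. Counterexample: with e=0, b=1, Expression 1 = 1 but Expression 2 = 0.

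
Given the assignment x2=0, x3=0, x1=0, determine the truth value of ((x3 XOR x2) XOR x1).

Substituting: ((0 XOR 0) XOR 0)
= 0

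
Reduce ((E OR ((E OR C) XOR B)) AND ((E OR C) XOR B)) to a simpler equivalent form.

By absorption (E AND (E OR v) = E):
= ((E OR C) XOR B)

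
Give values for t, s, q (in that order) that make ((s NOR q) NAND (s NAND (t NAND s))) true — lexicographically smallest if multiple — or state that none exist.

t=0, s=0, q=1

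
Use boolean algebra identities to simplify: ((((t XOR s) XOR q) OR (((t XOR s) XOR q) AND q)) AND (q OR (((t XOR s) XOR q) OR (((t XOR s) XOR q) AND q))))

By absorption (E AND (E OR v) = E) then absorption (E OR (E AND v) = E):
= ((t XOR s) XOR q)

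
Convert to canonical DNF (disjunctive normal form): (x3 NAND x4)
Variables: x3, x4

(NOT x3 AND NOT x4) OR (NOT x3 AND x4) OR (x3 AND NOT x4)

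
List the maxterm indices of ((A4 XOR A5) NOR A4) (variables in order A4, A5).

ΠM(1, 2, 3) = (A4 OR NOT A5) AND (NOT A4 OR A5) AND (NOT A4 OR NOT A5)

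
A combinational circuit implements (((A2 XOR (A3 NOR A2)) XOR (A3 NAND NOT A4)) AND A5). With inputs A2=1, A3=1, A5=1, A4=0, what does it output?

Substituting: (((1 XOR (1 NOR 1)) XOR (1 NAND NOT 0)) AND 1)
= 1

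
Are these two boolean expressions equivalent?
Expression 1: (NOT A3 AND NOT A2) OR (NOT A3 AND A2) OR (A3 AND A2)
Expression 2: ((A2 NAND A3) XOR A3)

Yes, they are equivalent — the two output columns agree on all 4 assignments:
A3 | A2 | Expression 1 | Expression 2
-------------------------------------
0 | 0 | 1 | 1
0 | 1 | 1 | 1
1 | 0 | 0 | 0
1 | 1 | 1 | 1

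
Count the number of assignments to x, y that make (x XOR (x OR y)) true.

Satisfying assignments: (0,1)
Count: 1 out of 4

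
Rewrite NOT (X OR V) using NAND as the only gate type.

(((X NAND X) NAND (V NAND V)) NAND ((X NAND X) NAND (V NAND V)))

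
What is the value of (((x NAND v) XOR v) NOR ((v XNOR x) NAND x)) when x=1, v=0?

Substituting: (((1 NAND 0) XOR 0) NOR ((0 XNOR 1) NAND 1))
= 0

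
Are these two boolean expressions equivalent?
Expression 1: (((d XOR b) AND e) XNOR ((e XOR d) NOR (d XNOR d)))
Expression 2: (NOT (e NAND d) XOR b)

No. Counterexample: with d=0, b=0, e=0, Expression 1 = 1 but Expression 2 = 0.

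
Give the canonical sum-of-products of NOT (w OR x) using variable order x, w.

Σm(0) = (NOT x AND NOT w)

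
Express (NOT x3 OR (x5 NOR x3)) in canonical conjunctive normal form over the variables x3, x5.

(NOT x3 OR x5) AND (NOT x3 OR NOT x5)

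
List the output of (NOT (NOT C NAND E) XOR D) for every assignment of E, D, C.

E | D | C | Output
------------------
0 | 0 | 0 | 0
0 | 0 | 1 | 0
0 | 1 | 0 | 1
0 | 1 | 1 | 1
1 | 0 | 0 | 1
1 | 0 | 1 | 0
1 | 1 | 0 | 0
1 | 1 | 1 | 1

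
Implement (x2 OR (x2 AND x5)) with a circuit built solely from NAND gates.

((x2 NAND x2) NAND (((x2 NAND x5) NAND (x2 NAND x5)) NAND ((x2 NAND x5) NAND (x2 NAND x5))))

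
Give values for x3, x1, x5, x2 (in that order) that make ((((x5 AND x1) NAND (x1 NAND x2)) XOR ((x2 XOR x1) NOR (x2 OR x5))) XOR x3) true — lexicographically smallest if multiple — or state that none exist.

x3=0, x1=0, x5=0, x2=1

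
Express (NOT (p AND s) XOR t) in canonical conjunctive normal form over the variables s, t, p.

(s OR NOT t OR p) AND (s OR NOT t OR NOT p) AND (NOT s OR t OR NOT p) AND (NOT s OR NOT t OR p)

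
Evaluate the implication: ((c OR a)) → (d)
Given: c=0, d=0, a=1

Antecedent ((c OR a)) = 1; consequent (d) = 0.
1 → 0 = 0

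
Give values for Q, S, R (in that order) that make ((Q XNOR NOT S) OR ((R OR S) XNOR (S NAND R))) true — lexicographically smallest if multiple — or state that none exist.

Q=0, S=0, R=1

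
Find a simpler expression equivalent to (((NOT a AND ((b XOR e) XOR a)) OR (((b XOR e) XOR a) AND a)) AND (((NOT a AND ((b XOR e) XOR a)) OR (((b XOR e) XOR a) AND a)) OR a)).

By absorption (E AND (E OR v) = E) then distribution ((E AND v) OR (E AND NOT v) = E):
= ((b XOR e) XOR a)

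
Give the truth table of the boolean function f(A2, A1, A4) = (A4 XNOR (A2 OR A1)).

A2 | A1 | A4 | Output
---------------------
0 | 0 | 0 | 1
0 | 0 | 1 | 0
0 | 1 | 0 | 0
0 | 1 | 1 | 1
1 | 0 | 0 | 0
1 | 0 | 1 | 1
1 | 1 | 0 | 0
1 | 1 | 1 | 1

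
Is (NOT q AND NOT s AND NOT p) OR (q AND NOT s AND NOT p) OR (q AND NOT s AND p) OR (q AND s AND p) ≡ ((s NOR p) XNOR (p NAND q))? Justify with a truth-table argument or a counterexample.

Yes, they are equivalent — the two output columns agree on all 8 assignments:
q | s | p | Expression 1 | Expression 2
---------------------------------------
0 | 0 | 0 | 1 | 1
0 | 0 | 1 | 0 | 0
0 | 1 | 0 | 0 | 0
0 | 1 | 1 | 0 | 0
1 | 0 | 0 | 1 | 1
1 | 0 | 1 | 1 | 1
1 | 1 | 0 | 0 | 0
1 | 1 | 1 | 1 | 1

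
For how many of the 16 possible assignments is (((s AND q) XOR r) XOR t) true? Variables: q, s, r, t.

Satisfying assignments: (0,0,0,1), (0,0,1,0), (0,1,0,1), (0,1,1,0), (1,0,0,1), (1,0,1,0), (1,1,0,0), (1,1,1,1)
Count: 8 out of 16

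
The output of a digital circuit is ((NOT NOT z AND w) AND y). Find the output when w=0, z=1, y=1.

Substituting: ((NOT NOT 1 AND 0) AND 1)
= 0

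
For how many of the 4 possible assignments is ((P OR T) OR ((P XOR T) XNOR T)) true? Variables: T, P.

Satisfying assignments: (0,0), (0,1), (1,0), (1,1)
Count: 4 out of 4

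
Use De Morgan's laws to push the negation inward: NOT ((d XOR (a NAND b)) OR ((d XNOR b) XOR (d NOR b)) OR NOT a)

NOT (d XOR (a NAND b)) AND NOT ((d XNOR b) XOR (d NOR b)) AND a
De Morgan's: NOT(OR of terms) = AND of negations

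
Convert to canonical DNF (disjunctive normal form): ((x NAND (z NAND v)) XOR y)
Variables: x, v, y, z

(NOT x AND NOT v AND NOT y AND NOT z) OR (NOT x AND NOT v AND NOT y AND z) OR (NOT x AND v AND NOT y AND NOT z) OR (NOT x AND v AND NOT y AND z) OR (x AND NOT v AND y AND NOT z) OR (x AND NOT v AND y AND z) OR (x AND v AND NOT y AND z) OR (x AND v AND y AND NOT z)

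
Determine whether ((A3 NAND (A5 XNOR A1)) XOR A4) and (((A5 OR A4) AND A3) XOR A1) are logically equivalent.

No. Counterexample: with A5=0, A3=0, A4=0, A1=0, Expression 1 = 1 but Expression 2 = 0.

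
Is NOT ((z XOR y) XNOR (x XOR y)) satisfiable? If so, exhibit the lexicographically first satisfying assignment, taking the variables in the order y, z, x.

y=0, z=0, x=1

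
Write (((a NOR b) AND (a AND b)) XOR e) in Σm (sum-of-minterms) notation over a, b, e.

Σm(1, 3, 5, 7) = (NOT a AND NOT b AND e) OR (NOT a AND b AND e) OR (a AND NOT b AND e) OR (a AND b AND e)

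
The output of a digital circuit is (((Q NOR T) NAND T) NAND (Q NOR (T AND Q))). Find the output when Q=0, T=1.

Substituting: (((0 NOR 1) NAND 1) NAND (0 NOR (1 AND 0)))
= 0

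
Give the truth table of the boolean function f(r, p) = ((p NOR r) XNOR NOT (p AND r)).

r | p | Output
--------------
0 | 0 | 1
0 | 1 | 0
1 | 0 | 0
1 | 1 | 1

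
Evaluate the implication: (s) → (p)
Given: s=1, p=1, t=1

Antecedent (s) = 1; consequent (p) = 1.
1 → 1 = 1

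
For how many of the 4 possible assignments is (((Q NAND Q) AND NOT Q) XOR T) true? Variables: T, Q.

Satisfying assignments: (0,0), (1,1)
Count: 2 out of 4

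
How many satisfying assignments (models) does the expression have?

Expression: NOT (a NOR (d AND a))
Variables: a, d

Satisfying assignments: (1,0), (1,1)
Count: 2 out of 4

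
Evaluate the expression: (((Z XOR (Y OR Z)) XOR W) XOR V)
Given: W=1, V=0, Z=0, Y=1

Substituting: (((0 XOR (1 OR 0)) XOR 1) XOR 0)
= 0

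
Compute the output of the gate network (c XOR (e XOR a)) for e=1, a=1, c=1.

Substituting: (1 XOR (1 XOR 1))
= 1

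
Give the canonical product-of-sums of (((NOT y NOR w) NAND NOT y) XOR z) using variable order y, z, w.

ΠM(2, 3, 6, 7) = (y OR NOT z OR w) AND (y OR NOT z OR NOT w) AND (NOT y OR NOT z OR w) AND (NOT y OR NOT z OR NOT w)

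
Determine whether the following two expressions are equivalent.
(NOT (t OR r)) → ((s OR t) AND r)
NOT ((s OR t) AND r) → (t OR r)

Yes, Contrapositive is always equivalent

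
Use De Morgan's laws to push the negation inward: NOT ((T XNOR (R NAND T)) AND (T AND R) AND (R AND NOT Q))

NOT (T XNOR (R NAND T)) OR NOT (T AND R) OR NOT (R AND NOT Q)
De Morgan's: NOT(AND of terms) = OR of negations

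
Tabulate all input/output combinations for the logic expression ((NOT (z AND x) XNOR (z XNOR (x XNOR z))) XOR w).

w | z | x | Output
------------------
0 | 0 | 0 | 0
0 | 0 | 1 | 1
0 | 1 | 0 | 0
0 | 1 | 1 | 0
1 | 0 | 0 | 1
1 | 0 | 1 | 0
1 | 1 | 0 | 1
1 | 1 | 1 | 1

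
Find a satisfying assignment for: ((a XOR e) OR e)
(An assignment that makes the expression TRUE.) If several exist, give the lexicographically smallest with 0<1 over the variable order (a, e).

a=0, e=1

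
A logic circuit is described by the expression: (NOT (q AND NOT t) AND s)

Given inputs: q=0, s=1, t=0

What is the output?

Substituting: (NOT (0 AND NOT 0) AND 1)
= 1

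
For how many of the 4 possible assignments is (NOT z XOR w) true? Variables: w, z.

Satisfying assignments: (0,0), (1,1)
Count: 2 out of 4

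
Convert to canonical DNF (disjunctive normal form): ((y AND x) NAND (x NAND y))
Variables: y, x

(NOT y AND NOT x) OR (NOT y AND x) OR (y AND NOT x) OR (y AND x)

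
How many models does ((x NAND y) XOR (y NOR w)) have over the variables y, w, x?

Satisfying assignments: (0,1,0), (0,1,1), (1,0,0), (1,1,0)
Count: 4 out of 8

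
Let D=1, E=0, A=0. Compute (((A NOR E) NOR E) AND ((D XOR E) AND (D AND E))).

Substituting: (((0 NOR 0) NOR 0) AND ((1 XOR 0) AND (1 AND 0)))
= 0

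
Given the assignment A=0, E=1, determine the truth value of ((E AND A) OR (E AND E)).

Substituting: ((1 AND 0) OR (1 AND 1))
= 1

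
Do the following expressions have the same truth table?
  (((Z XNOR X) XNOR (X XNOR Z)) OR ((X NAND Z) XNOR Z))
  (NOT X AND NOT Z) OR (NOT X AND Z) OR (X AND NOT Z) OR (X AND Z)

Yes, they are equivalent — the two output columns agree on all 4 assignments:
X | Z | Expression 1 | Expression 2
-----------------------------------
0 | 0 | 1 | 1
0 | 1 | 1 | 1
1 | 0 | 1 | 1
1 | 1 | 1 | 1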